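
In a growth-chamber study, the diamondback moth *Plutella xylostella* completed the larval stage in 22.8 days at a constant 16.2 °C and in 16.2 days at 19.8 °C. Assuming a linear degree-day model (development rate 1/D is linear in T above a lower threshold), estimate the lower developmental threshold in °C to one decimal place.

Linear rate model ⇒ the product D·(T − T_b) is constant across temperatures.
22.8·(16.2 − T_b) = 16.2·(19.8 − T_b)
T_b = (22.8·16.2 − 16.2·19.8) / (22.8 − 16.2) = 48.60 / 6.6 = 7.364 °C ≈ 7.4 °C.

7.4 °C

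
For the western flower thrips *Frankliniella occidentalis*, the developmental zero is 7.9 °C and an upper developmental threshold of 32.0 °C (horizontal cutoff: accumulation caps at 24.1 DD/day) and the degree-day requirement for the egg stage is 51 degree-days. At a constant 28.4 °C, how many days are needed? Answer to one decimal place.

2.5 days

Daily accumulation = 28.4 − 7.9 = 20.5 DD/day.
Duration = 51 / 20.5 = 2.488 ≈ 2.5 days.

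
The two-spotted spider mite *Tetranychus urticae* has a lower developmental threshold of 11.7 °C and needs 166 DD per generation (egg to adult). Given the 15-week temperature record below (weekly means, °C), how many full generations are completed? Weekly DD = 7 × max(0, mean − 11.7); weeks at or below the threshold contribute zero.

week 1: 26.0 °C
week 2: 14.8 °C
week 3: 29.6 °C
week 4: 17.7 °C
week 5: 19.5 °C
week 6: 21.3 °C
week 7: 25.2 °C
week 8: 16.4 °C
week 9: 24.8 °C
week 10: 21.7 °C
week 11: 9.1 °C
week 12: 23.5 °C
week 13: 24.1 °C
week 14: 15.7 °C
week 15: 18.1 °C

Weekly DD (7 × max(0, T̄ − 11.7)): 100.1, 21.7, 125.3, 42.0, 54.6, 67.2, 94.5, 32.9, 91.7, 70.0, 0.0, 82.6, 86.8, 28.0, 44.8.
Season total = 942.2 DD.
Complete generations = ⌊942.2 / 166⌋ = 5.

5 generations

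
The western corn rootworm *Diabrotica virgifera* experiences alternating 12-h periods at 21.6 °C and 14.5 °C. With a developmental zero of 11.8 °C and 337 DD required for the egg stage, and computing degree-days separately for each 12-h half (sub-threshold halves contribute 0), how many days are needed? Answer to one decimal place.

53.9 days

Day half: max(0, 21.6 − 11.8) × 0.5 = 9.8 × 0.5 = 4.90 DD.
Night half: max(0, 14.5 − 11.8) × 0.5 = 2.7 × 0.5 = 1.35 DD.
Per 24 h: 6.25 DD/day.
Duration = 337 / 6.25 = 53.920 ≈ 53.9 days.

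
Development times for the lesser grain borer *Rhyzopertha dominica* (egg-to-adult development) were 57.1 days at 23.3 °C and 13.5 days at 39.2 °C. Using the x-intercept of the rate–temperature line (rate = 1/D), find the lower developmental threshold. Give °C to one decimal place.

18.4 °C

Under the model K = D·(T − T_b), so D₁·(T₁ − T_b) = D₂·(T₂ − T_b).
57.1·(23.3 − T_b) = 13.5·(39.2 − T_b)
T_b = (57.1·23.3 − 13.5·39.2) / (57.1 − 13.5) = 801.23 / 43.6 = 18.377 °C ≈ 18.4 °C.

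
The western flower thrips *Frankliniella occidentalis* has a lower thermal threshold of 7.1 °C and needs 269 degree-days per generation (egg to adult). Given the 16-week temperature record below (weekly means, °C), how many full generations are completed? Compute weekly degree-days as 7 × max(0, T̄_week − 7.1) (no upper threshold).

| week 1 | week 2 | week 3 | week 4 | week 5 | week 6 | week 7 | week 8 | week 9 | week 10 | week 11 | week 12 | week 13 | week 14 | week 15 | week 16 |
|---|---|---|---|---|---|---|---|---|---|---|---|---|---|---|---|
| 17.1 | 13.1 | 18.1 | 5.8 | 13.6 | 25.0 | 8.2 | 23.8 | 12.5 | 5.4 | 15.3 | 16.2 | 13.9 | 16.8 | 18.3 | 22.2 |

3 generations

Weekly DD (7 × max(0, T̄ − 7.1)): 70.0, 42.0, 77.0, 0.0, 45.5, 125.3, 7.7, 116.9, 37.8, 0.0, 57.4, 63.7, 47.6, 67.9, 78.4, 105.7.
Season total = 942.9 DD.
Complete generations = ⌊942.9 / 269⌋ = 3.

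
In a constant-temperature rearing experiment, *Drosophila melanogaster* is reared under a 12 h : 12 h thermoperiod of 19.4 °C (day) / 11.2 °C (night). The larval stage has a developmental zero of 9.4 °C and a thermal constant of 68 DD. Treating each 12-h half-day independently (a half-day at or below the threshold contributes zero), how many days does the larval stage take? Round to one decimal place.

11.5 days

Day half: max(0, 19.4 − 9.4) × 0.5 = 10.0 × 0.5 = 5.00 DD.
Night half: max(0, 11.2 − 9.4) × 0.5 = 1.8 × 0.5 = 0.90 DD.
Per 24 h: 5.90 DD/day.
Duration = 68 / 5.90 = 11.525 ≈ 11.5 days.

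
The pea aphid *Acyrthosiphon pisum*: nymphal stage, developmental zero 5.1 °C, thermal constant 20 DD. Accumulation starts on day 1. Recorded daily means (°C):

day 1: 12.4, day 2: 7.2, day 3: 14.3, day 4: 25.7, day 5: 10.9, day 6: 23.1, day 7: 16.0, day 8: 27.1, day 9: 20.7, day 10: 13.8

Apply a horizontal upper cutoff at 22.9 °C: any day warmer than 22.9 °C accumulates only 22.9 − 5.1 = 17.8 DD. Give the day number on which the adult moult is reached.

Daily DD above 5.1 °C (capped at 17.8): 7.3, 2.1, 9.2, 17.8, 5.8, 17.8, 10.9, 17.8, 15.6, 8.7.
Cumulative: 7.3, 9.4, 18.6, 36.4, 42.2, 60.0, 70.9, 88.7, 104.3, 113.0.
The total first reaches 20 DD on day 4.

day 4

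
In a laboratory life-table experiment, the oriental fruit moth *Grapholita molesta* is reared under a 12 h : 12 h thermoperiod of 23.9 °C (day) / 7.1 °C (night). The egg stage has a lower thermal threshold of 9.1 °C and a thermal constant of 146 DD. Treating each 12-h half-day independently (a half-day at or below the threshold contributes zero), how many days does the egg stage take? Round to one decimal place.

Day half: max(0, 23.9 − 9.1) × 0.5 = 14.8 × 0.5 = 7.40 DD.
Night half: max(0, 7.1 − 9.1) × 0.5 = 0.0 × 0.5 = 0.00 DD.
Per 24 h: 7.40 DD/day.
Duration = 146 / 7.40 = 19.730 ≈ 19.7 days.

19.7 days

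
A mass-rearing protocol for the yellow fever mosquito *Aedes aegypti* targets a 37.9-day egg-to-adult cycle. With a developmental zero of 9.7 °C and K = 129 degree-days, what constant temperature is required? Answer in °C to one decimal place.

13.1 °C

Required daily accumulation = 129 / 37.9 = 3.404 DD/day.
T = T_base + 3.404 = 9.7 + 3.404 = 13.104 ≈ 13.1 °C.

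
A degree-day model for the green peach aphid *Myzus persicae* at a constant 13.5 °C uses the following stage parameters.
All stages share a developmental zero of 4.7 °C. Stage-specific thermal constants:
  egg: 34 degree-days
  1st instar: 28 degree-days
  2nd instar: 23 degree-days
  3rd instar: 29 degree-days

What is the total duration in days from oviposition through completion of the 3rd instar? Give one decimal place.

Daily accumulation at 13.5 °C = 13.5 − 4.7 = 8.8 DD/day.
Total K = 34 + 28 + 23 + 29 = 114 DD.
Total duration = 114 / 8.8 = 12.955 ≈ 13.0 days.

13.0 days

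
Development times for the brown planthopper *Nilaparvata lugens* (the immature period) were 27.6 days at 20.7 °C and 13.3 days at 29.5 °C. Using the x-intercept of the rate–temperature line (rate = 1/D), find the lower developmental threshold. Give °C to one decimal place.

12.5 °C

Linear rate model ⇒ the product D·(T − T_b) is constant across temperatures.
27.6·(20.7 − T_b) = 13.3·(29.5 − T_b)
T_b = (27.6·20.7 − 13.3·29.5) / (27.6 − 13.3) = 178.97 / 14.3 = 12.515 °C ≈ 12.5 °C.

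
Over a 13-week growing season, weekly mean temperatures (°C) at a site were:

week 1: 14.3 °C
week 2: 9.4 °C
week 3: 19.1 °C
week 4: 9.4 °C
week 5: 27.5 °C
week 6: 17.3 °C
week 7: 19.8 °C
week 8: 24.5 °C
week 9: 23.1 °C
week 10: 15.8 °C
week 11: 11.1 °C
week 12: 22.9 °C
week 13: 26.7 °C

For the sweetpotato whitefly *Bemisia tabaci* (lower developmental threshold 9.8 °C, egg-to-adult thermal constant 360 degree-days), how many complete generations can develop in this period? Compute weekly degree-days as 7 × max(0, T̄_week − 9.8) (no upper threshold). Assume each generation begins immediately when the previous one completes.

2 generations

Weekly DD (7 × max(0, T̄ − 9.8)): 31.5, 0.0, 65.1, 0.0, 123.9, 52.5, 70.0, 102.9, 93.1, 42.0, 9.1, 91.7, 118.3.
Season total = 800.1 DD.
Complete generations = ⌊800.1 / 360⌋ = 2.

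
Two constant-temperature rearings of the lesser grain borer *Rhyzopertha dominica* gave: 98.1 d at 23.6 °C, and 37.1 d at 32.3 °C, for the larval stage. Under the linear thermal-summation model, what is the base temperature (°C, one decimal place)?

18.3 °C

Under the model K = D·(T − T_b), so D₁·(T₁ − T_b) = D₂·(T₂ − T_b).
98.1·(23.6 − T_b) = 37.1·(32.3 − T_b)
T_b = (98.1·23.6 − 37.1·32.3) / (98.1 − 37.1) = 1116.83 / 61.0 = 18.309 °C ≈ 18.3 °C.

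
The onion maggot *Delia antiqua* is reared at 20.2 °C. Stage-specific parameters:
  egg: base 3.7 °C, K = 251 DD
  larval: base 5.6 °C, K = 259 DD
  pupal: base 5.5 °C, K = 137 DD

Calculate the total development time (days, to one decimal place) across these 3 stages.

42.3 days

egg: 251 / (20.2 − 3.7) = 251 / 16.5 = 15.212 d.
larval: 259 / (20.2 − 5.6) = 259 / 14.6 = 17.740 d.
pupal: 137 / (20.2 − 5.5) = 137 / 14.7 = 9.320 d.
Sum = 42.272 ≈ 42.3 days.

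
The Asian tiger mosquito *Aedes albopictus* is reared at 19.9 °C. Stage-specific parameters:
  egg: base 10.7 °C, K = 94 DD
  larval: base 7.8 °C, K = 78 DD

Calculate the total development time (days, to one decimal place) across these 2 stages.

16.7 days

egg: 94 / (19.9 − 10.7) = 94 / 9.2 = 10.217 d.
larval: 78 / (19.9 − 7.8) = 78 / 12.1 = 6.446 d.
Sum = 16.664 ≈ 16.7 days.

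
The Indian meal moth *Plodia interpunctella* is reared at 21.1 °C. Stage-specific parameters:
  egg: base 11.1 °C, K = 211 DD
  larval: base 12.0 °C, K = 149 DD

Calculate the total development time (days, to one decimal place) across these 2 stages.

37.5 days

egg: 211 / (21.1 − 11.1) = 211 / 10.0 = 21.100 d.
larval: 149 / (21.1 − 12.0) = 149 / 9.1 = 16.374 d.
Sum = 37.474 ≈ 37.5 days.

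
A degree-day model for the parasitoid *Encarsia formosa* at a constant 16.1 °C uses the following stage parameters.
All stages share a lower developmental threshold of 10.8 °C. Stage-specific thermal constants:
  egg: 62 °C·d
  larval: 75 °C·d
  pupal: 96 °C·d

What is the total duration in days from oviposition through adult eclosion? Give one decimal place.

Daily accumulation at 16.1 °C = 16.1 − 10.8 = 5.3 DD/day.
Total K = 62 + 75 + 96 = 233 DD.
Total duration = 233 / 5.3 = 43.962 ≈ 44.0 days.

44.0 days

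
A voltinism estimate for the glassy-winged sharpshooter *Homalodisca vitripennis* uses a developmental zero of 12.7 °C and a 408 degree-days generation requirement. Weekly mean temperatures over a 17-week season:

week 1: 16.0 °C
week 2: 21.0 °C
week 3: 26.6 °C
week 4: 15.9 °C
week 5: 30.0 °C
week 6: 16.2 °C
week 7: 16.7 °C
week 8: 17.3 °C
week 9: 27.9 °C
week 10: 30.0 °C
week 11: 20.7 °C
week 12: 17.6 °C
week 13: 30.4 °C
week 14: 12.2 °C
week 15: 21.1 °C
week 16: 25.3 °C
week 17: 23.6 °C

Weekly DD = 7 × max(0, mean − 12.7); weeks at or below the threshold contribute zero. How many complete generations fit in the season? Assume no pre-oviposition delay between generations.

2 generations

Weekly DD (7 × max(0, T̄ − 12.7)): 23.1, 58.1, 97.3, 22.4, 121.1, 24.5, 28.0, 32.2, 106.4, 121.1, 56.0, 34.3, 123.9, 0.0, 58.8, 88.2, 76.3.
Season total = 1071.7 DD.
Complete generations = ⌊1071.7 / 408⌋ = 2.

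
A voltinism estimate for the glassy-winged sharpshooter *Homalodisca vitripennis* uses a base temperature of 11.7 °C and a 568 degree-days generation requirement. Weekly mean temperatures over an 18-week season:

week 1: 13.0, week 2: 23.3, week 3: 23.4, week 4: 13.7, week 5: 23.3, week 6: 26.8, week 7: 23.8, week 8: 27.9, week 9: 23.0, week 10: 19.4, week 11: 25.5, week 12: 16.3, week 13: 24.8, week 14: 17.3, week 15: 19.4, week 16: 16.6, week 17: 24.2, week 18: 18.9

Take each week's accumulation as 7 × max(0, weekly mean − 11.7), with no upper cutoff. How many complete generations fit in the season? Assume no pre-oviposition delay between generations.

2 generations

Weekly DD (7 × max(0, T̄ − 11.7)): 9.1, 81.2, 81.9, 14.0, 81.2, 105.7, 84.7, 113.4, 79.1, 53.9, 96.6, 32.2, 91.7, 39.2, 53.9, 34.3, 87.5, 50.4.
Season total = 1190.0 DD.
Complete generations = ⌊1190.0 / 568⌋ = 2.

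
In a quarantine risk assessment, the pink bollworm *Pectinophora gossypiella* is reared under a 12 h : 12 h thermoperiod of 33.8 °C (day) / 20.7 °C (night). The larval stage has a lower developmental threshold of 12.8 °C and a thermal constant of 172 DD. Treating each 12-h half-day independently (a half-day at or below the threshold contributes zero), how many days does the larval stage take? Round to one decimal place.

11.9 days

Day half: max(0, 33.8 − 12.8) × 0.5 = 21.0 × 0.5 = 10.50 DD.
Night half: max(0, 20.7 − 12.8) × 0.5 = 7.9 × 0.5 = 3.95 DD.
Per 24 h: 14.45 DD/day.
Duration = 172 / 14.45 = 11.903 ≈ 11.9 days.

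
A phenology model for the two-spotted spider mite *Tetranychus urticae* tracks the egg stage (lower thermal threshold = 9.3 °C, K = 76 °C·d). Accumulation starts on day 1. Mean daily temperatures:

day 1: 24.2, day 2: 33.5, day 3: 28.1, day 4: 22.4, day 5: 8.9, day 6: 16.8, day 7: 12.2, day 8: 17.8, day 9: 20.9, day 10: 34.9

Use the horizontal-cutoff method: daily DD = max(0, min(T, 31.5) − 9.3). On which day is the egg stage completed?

Daily DD above 9.3 °C (capped at 22.2): 14.9, 22.2, 18.8, 13.1, 0.0, 7.5, 2.9, 8.5, 11.6, 22.2.
Cumulative: 14.9, 37.1, 55.9, 69.0, 69.0, 76.5, 79.4, 87.9, 99.5, 121.7.
The total first reaches 76 DD on day 6.

day 6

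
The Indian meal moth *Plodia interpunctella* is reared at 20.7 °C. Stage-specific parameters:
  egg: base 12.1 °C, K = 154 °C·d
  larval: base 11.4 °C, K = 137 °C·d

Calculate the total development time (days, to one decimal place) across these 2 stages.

32.6 days

egg: 154 / (20.7 − 12.1) = 154 / 8.6 = 17.907 d.
larval: 137 / (20.7 − 11.4) = 137 / 9.3 = 14.731 d.
Sum = 32.638 ≈ 32.6 days.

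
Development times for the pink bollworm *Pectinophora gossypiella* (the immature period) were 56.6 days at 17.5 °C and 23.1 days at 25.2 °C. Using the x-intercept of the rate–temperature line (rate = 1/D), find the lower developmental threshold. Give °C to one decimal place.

12.2 °C

Equal thermal constants: D₁(T₁ − T_b) = D₂(T₂ − T_b).
56.6·(17.5 − T_b) = 23.1·(25.2 − T_b)
T_b = (56.6·17.5 − 23.1·25.2) / (56.6 − 23.1) = 408.38 / 33.5 = 12.190 °C ≈ 12.2 °C.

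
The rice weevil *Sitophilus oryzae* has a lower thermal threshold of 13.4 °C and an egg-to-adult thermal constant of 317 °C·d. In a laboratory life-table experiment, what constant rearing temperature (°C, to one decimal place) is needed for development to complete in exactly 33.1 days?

Required daily accumulation = 317 / 33.1 = 9.577 DD/day.
T = T_base + 9.577 = 13.4 + 9.577 = 22.977 ≈ 23.0 °C.

23.0 °C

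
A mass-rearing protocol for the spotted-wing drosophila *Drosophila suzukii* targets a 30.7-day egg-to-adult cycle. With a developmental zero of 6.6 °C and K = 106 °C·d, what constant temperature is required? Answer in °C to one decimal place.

10.1 °C

Required daily accumulation = 106 / 30.7 = 3.453 DD/day.
T = T_base + 3.453 = 6.6 + 3.453 = 10.053 ≈ 10.1 °C.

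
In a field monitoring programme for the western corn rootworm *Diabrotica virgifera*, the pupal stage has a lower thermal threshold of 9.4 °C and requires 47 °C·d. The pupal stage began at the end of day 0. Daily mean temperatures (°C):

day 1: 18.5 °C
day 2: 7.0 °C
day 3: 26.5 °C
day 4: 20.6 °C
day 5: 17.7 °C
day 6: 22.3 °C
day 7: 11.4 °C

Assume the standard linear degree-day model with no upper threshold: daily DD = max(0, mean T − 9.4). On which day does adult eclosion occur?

Daily DD above 9.4 °C: 9.1, 0.0, 17.1, 11.2, 8.3, 12.9, 2.0.
Cumulative: 9.1, 9.1, 26.2, 37.4, 45.7, 58.6, 60.6.
The total first reaches 47 DD on day 6.

day 6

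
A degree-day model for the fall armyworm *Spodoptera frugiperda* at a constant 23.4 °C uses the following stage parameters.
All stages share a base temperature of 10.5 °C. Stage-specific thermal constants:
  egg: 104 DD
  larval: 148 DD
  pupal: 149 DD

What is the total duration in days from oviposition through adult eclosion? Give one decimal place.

31.1 days

Daily accumulation at 23.4 °C = 23.4 − 10.5 = 12.9 DD/day.
Total K = 104 + 148 + 149 = 401 DD.
Total duration = 401 / 12.9 = 31.085 ≈ 31.1 days.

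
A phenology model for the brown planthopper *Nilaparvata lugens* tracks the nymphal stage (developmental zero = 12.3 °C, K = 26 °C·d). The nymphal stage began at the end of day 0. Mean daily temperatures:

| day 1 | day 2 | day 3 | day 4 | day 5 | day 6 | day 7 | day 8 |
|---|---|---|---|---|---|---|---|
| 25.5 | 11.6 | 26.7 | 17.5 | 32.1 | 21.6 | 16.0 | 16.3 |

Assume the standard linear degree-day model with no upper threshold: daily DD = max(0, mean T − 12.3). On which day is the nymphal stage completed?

Daily DD above 12.3 °C: 13.2, 0.0, 14.4, 5.2, 19.8, 9.3, 3.7, 4.0.
Cumulative: 13.2, 13.2, 27.6, 32.8, 52.6, 61.9, 65.6, 69.6.
The total first reaches 26 DD on day 3.

day 3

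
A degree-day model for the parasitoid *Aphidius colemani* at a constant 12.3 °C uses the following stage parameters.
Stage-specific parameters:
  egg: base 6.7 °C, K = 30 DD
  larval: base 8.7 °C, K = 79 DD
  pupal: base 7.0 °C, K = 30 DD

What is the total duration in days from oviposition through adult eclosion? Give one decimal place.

33.0 days

egg: 30 / (12.3 − 6.7) = 30 / 5.6 = 5.357 d.
larval: 79 / (12.3 − 8.7) = 79 / 3.6 = 21.944 d.
pupal: 30 / (12.3 − 7.0) = 30 / 5.3 = 5.660 d.
Sum = 32.962 ≈ 33.0 days.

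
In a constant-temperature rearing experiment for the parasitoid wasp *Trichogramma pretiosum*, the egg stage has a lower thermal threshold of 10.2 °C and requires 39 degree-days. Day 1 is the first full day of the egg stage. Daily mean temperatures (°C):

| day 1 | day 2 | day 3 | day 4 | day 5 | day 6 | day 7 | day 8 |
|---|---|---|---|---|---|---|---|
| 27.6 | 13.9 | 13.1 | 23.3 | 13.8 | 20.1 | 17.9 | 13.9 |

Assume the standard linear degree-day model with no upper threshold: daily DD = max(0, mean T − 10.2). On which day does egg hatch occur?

day 5

Daily DD above 10.2 °C: 17.4, 3.7, 2.9, 13.1, 3.6, 9.9, 7.7, 3.7.
Cumulative: 17.4, 21.1, 24.0, 37.1, 40.7, 50.6, 58.3, 62.0.
The total first reaches 39 DD on day 5.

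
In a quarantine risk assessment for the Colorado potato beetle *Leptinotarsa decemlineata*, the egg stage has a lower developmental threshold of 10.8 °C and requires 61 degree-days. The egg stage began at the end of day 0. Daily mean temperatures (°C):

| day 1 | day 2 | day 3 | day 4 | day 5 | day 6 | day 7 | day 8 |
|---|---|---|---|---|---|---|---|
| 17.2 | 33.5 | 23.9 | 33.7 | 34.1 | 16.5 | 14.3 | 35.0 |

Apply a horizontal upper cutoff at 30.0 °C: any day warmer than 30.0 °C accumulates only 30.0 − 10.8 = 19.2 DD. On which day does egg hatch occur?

Daily DD above 10.8 °C (capped at 19.2): 6.4, 19.2, 13.1, 19.2, 19.2, 5.7, 3.5, 19.2.
Cumulative: 6.4, 25.6, 38.7, 57.9, 77.1, 82.8, 86.3, 105.5.
The total first reaches 61 DD on day 5.

day 5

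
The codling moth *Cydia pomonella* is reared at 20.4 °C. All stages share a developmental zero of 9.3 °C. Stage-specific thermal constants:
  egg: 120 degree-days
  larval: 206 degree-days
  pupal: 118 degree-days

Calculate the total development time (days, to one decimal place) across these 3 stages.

Daily accumulation at 20.4 °C = 20.4 − 9.3 = 11.1 DD/day.
Total K = 120 + 206 + 118 = 444 DD.
Total duration = 444 / 11.1 = 40.000 ≈ 40.0 days.

40.0 days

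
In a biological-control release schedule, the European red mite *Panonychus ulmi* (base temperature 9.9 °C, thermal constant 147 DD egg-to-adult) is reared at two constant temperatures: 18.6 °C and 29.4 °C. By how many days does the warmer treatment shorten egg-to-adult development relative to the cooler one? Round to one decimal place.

At 18.6 °C: 147 / (18.6 − 9.9) = 147 / 8.7 = 16.897 d.
At 29.4 °C: 147 / (29.4 − 9.9) = 147 / 19.5 = 7.538 d.
Difference = |16.897 − 7.538| = 9.358 ≈ 9.4 days.

9.4 days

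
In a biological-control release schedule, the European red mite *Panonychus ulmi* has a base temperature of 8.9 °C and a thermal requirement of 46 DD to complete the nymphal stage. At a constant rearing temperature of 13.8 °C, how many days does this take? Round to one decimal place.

9.4 days

Daily accumulation = 13.8 − 8.9 = 4.9 DD/day.
Duration = 46 / 4.9 = 9.388 ≈ 9.4 days.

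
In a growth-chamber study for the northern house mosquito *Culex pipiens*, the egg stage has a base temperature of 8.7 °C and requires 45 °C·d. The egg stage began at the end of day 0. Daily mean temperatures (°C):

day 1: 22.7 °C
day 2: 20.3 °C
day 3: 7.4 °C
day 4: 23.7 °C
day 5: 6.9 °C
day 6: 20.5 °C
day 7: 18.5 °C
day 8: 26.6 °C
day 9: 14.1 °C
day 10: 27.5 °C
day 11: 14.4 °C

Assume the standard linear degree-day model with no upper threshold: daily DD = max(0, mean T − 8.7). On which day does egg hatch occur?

day 6

Daily DD above 8.7 °C: 14.0, 11.6, 0.0, 15.0, 0.0, 11.8, 9.8, 17.9, 5.4, 18.8, 5.7.
Cumulative: 14.0, 25.6, 25.6, 40.6, 40.6, 52.4, 62.2, 80.1, 85.5, 104.3, 110.0.
The total first reaches 45 DD on day 6.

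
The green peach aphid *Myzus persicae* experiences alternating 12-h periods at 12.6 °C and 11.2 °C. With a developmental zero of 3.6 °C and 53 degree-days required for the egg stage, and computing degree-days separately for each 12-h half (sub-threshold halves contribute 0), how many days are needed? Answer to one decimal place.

6.4 days

Day half: max(0, 12.6 − 3.6) × 0.5 = 9.0 × 0.5 = 4.50 DD.
Night half: max(0, 11.2 − 3.6) × 0.5 = 7.6 × 0.5 = 3.80 DD.
Per 24 h: 8.30 DD/day.
Duration = 53 / 8.30 = 6.386 ≈ 6.4 days.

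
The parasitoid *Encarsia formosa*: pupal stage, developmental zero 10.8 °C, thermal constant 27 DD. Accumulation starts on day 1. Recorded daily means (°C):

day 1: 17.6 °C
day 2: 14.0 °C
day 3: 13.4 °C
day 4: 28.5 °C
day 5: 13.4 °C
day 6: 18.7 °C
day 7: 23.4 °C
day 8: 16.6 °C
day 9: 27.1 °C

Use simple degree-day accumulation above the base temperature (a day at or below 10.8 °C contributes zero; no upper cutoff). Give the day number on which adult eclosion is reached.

day 4

Daily DD above 10.8 °C: 6.8, 3.2, 2.6, 17.7, 2.6, 7.9, 12.6, 5.8, 16.3.
Cumulative: 6.8, 10.0, 12.6, 30.3, 32.9, 40.8, 53.4, 59.2, 75.5.
The total first reaches 27 DD on day 4.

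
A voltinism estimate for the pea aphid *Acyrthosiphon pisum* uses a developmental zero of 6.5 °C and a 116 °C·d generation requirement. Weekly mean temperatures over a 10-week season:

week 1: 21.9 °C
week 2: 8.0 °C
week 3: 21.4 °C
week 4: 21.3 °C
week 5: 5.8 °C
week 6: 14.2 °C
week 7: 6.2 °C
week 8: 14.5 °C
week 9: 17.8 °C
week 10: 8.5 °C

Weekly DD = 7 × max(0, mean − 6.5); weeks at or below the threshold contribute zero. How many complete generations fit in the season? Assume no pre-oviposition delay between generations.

4 generations

Weekly DD (7 × max(0, T̄ − 6.5)): 107.8, 10.5, 104.3, 103.6, 0.0, 53.9, 0.0, 56.0, 79.1, 14.0.
Season total = 529.2 DD.
Complete generations = ⌊529.2 / 116⌋ = 4.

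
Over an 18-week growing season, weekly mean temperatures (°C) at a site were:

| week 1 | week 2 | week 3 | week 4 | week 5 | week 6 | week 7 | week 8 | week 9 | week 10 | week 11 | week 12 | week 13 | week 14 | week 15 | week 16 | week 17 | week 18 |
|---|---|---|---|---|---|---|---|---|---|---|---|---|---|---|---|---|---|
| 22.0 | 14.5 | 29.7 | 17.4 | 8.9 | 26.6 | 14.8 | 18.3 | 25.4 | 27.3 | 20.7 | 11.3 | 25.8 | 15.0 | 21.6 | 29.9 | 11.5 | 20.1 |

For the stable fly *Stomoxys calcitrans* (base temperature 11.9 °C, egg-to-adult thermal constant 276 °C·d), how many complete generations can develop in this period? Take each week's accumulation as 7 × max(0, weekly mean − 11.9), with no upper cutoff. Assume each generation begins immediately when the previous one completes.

3 generations

Weekly DD (7 × max(0, T̄ − 11.9)): 70.7, 18.2, 124.6, 38.5, 0.0, 102.9, 20.3, 44.8, 94.5, 107.8, 61.6, 0.0, 97.3, 21.7, 67.9, 126.0, 0.0, 57.4.
Season total = 1054.2 DD.
Complete generations = ⌊1054.2 / 276⌋ = 3.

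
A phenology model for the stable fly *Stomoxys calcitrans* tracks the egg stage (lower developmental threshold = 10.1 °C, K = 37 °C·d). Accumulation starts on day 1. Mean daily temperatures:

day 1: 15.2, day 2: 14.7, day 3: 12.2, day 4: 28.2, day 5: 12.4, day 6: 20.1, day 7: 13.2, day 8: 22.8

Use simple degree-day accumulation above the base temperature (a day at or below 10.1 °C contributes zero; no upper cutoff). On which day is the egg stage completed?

Daily DD above 10.1 °C: 5.1, 4.6, 2.1, 18.1, 2.3, 10.0, 3.1, 12.7.
Cumulative: 5.1, 9.7, 11.8, 29.9, 32.2, 42.2, 45.3, 58.0.
The total first reaches 37 DD on day 6.

day 6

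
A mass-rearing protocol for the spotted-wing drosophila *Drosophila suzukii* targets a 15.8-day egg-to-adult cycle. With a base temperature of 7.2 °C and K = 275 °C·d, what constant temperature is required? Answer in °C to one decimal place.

24.6 °C

Required daily accumulation = 275 / 15.8 = 17.405 DD/day.
T = T_base + 17.405 = 7.2 + 17.405 = 24.605 ≈ 24.6 °C.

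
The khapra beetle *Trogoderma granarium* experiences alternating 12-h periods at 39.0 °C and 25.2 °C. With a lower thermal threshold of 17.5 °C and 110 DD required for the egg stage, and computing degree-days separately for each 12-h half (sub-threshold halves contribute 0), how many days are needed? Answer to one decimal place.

7.5 days

Day half: max(0, 39.0 − 17.5) × 0.5 = 21.5 × 0.5 = 10.75 DD.
Night half: max(0, 25.2 − 17.5) × 0.5 = 7.7 × 0.5 = 3.85 DD.
Per 24 h: 14.60 DD/day.
Duration = 110 / 14.60 = 7.534 ≈ 7.5 days.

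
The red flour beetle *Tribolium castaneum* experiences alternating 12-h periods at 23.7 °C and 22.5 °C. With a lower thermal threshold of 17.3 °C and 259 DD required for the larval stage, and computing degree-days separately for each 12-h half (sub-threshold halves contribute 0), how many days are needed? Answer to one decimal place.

Day half: max(0, 23.7 − 17.3) × 0.5 = 6.4 × 0.5 = 3.20 DD.
Night half: max(0, 22.5 − 17.3) × 0.5 = 5.2 × 0.5 = 2.60 DD.
Per 24 h: 5.80 DD/day.
Duration = 259 / 5.80 = 44.655 ≈ 44.7 days.

44.7 days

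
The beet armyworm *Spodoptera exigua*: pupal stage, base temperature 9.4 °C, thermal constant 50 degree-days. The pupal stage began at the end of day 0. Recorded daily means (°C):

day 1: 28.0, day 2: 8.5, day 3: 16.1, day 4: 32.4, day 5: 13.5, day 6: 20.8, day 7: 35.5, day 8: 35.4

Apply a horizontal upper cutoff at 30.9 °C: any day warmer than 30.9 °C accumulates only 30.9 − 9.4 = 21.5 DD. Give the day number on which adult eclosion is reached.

day 5

Daily DD above 9.4 °C (capped at 21.5): 18.6, 0.0, 6.7, 21.5, 4.1, 11.4, 21.5, 21.5.
Cumulative: 18.6, 18.6, 25.3, 46.8, 50.9, 62.3, 83.8, 105.3.
The total first reaches 50 DD on day 5.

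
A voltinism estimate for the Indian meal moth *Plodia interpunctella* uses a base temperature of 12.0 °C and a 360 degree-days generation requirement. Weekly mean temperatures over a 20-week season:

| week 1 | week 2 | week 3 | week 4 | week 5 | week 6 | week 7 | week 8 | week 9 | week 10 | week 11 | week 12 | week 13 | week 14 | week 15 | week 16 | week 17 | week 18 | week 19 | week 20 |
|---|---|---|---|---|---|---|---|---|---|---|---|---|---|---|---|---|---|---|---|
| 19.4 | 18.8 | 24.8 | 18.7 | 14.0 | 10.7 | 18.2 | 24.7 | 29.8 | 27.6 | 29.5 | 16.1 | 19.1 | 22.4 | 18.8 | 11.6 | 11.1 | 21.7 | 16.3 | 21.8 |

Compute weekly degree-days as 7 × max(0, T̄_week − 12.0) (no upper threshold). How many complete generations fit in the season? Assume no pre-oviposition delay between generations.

Weekly DD (7 × max(0, T̄ − 12.0)): 51.8, 47.6, 89.6, 46.9, 14.0, 0.0, 43.4, 88.9, 124.6, 109.2, 122.5, 28.7, 49.7, 72.8, 47.6, 0.0, 0.0, 67.9, 30.1, 68.6.
Season total = 1103.9 DD.
Complete generations = ⌊1103.9 / 360⌋ = 3.

3 generations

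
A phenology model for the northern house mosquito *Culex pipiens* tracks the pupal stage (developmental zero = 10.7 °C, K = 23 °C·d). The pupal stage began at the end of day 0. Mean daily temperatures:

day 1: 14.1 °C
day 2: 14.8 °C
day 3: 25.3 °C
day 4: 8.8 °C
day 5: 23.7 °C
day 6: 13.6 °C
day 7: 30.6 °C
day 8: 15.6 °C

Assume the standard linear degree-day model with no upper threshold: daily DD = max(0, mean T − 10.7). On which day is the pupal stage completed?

Daily DD above 10.7 °C: 3.4, 4.1, 14.6, 0.0, 13.0, 2.9, 19.9, 4.9.
Cumulative: 3.4, 7.5, 22.1, 22.1, 35.1, 38.0, 57.9, 62.8.
The total first reaches 23 DD on day 5.

day 5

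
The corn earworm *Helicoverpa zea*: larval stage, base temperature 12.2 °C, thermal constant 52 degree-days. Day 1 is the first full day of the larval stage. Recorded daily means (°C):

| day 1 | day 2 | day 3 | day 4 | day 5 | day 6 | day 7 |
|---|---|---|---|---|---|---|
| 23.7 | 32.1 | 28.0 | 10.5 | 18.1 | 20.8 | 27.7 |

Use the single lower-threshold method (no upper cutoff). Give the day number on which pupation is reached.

Daily DD above 12.2 °C: 11.5, 19.9, 15.8, 0.0, 5.9, 8.6, 15.5.
Cumulative: 11.5, 31.4, 47.2, 47.2, 53.1, 61.7, 77.2.
The total first reaches 52 DD on day 5.

day 5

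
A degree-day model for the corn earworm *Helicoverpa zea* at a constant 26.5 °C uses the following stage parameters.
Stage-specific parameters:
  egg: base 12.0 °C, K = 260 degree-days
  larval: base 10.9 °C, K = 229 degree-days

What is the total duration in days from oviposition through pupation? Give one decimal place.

egg: 260 / (26.5 − 12.0) = 260 / 14.5 = 17.931 d.
larval: 229 / (26.5 − 10.9) = 229 / 15.6 = 14.679 d.
Sum = 32.611 ≈ 32.6 days.

32.6 days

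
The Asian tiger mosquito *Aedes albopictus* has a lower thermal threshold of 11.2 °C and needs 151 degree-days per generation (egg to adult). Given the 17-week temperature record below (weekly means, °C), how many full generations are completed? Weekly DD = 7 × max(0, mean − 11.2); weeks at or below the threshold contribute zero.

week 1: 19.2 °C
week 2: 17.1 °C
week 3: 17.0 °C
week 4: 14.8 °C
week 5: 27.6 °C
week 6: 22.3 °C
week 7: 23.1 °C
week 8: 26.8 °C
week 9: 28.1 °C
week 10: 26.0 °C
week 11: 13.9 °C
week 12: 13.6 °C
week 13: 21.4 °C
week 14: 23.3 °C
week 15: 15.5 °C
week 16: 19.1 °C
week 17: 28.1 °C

7 generations

Weekly DD (7 × max(0, T̄ − 11.2)): 56.0, 41.3, 40.6, 25.2, 114.8, 77.7, 83.3, 109.2, 118.3, 103.6, 18.9, 16.8, 71.4, 84.7, 30.1, 55.3, 118.3.
Season total = 1165.5 DD.
Complete generations = ⌊1165.5 / 151⌋ = 7.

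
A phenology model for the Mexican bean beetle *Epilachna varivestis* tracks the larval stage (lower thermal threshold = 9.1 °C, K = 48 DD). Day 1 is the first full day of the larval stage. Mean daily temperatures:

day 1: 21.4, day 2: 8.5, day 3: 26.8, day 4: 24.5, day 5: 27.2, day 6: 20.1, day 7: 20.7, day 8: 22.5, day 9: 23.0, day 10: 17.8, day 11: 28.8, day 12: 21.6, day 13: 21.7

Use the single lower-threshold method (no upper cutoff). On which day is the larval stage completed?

day 5

Daily DD above 9.1 °C: 12.3, 0.0, 17.7, 15.4, 18.1, 11.0, 11.6, 13.4, 13.9, 8.7, 19.7, 12.5, 12.6.
Cumulative: 12.3, 12.3, 30.0, 45.4, 63.5, 74.5, 86.1, 99.5, 113.4, 122.1, 141.8, 154.3, 166.9.
The total first reaches 48 DD on day 5.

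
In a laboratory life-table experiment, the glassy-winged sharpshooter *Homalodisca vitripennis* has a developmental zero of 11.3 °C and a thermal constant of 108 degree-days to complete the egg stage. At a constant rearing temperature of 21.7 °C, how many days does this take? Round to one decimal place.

Daily accumulation = 21.7 − 11.3 = 10.4 DD/day.
Duration = 108 / 10.4 = 10.385 ≈ 10.4 days.

10.4 days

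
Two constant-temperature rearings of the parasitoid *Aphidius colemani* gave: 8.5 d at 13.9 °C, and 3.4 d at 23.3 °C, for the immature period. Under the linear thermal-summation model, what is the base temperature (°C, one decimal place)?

Equal thermal constants: D₁(T₁ − T_b) = D₂(T₂ − T_b).
8.5·(13.9 − T_b) = 3.4·(23.3 − T_b)
T_b = (8.5·13.9 − 3.4·23.3) / (8.5 − 3.4) = 38.93 / 5.1 = 7.633 °C ≈ 7.6 °C.

7.6 °C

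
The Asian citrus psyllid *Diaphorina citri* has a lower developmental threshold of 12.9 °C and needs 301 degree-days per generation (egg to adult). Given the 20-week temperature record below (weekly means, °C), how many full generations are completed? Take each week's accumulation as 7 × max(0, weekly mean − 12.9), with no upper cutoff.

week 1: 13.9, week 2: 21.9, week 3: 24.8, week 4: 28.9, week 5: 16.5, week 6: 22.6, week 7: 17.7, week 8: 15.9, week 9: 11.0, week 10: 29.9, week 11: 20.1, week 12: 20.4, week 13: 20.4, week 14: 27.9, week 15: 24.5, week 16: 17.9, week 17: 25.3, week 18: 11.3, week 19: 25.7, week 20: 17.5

3 generations

Weekly DD (7 × max(0, T̄ − 12.9)): 7.0, 63.0, 83.3, 112.0, 25.2, 67.9, 33.6, 21.0, 0.0, 119.0, 50.4, 52.5, 52.5, 105.0, 81.2, 35.0, 86.8, 0.0, 89.6, 32.2.
Season total = 1117.2 DD.
Complete generations = ⌊1117.2 / 301⌋ = 3.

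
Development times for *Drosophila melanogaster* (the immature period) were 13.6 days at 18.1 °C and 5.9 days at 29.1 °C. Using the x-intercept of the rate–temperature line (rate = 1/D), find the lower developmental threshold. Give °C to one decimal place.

Equal thermal constants: D₁(T₁ − T_b) = D₂(T₂ − T_b).
13.6·(18.1 − T_b) = 5.9·(29.1 − T_b)
T_b = (13.6·18.1 − 5.9·29.1) / (13.6 − 5.9) = 74.47 / 7.7 = 9.671 °C ≈ 9.7 °C.

9.7 °C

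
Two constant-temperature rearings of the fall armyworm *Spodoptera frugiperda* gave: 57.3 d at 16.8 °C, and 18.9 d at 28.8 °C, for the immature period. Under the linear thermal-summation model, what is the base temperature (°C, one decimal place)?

10.9 °C

Linear rate model ⇒ the product D·(T − T_b) is constant across temperatures.
57.3·(16.8 − T_b) = 18.9·(28.8 − T_b)
T_b = (57.3·16.8 − 18.9·28.8) / (57.3 − 18.9) = 418.32 / 38.4 = 10.894 °C ≈ 10.9 °C.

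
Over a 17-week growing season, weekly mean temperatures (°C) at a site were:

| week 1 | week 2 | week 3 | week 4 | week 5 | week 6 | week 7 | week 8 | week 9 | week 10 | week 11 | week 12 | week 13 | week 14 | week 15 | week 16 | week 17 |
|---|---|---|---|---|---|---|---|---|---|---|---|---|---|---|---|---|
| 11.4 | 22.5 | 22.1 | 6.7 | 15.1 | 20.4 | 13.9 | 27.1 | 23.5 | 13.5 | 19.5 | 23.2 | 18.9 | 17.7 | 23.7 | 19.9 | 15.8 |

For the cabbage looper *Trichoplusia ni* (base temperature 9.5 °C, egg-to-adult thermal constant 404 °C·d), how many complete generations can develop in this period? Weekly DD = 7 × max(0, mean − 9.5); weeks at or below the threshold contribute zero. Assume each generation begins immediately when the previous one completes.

2 generations

Weekly DD (7 × max(0, T̄ − 9.5)): 13.3, 91.0, 88.2, 0.0, 39.2, 76.3, 30.8, 123.2, 98.0, 28.0, 70.0, 95.9, 65.8, 57.4, 99.4, 72.8, 44.1.
Season total = 1093.4 DD.
Complete generations = ⌊1093.4 / 404⌋ = 2.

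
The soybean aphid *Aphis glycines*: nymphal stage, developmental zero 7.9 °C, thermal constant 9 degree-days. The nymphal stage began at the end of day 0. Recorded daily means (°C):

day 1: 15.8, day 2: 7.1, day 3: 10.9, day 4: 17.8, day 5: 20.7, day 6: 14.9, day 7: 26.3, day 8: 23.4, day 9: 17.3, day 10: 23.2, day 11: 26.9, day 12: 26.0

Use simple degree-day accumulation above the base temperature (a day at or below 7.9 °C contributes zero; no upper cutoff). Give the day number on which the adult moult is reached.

day 3

Daily DD above 7.9 °C: 7.9, 0.0, 3.0, 9.9, 12.8, 7.0, 18.4, 15.5, 9.4, 15.3, 19.0, 18.1.
Cumulative: 7.9, 7.9, 10.9, 20.8, 33.6, 40.6, 59.0, 74.5, 83.9, 99.2, 118.2, 136.3.
The total first reaches 9 DD on day 3.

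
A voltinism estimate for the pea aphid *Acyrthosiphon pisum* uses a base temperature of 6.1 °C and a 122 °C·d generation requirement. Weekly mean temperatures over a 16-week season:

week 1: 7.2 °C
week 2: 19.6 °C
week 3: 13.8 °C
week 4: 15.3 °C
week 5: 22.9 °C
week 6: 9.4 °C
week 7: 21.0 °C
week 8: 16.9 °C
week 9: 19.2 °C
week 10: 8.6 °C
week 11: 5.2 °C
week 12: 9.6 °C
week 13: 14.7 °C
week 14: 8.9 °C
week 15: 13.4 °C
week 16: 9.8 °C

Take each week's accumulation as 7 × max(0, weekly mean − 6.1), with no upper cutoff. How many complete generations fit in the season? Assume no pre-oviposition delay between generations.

Weekly DD (7 × max(0, T̄ − 6.1)): 7.7, 94.5, 53.9, 64.4, 117.6, 23.1, 104.3, 75.6, 91.7, 17.5, 0.0, 24.5, 60.2, 19.6, 51.1, 25.9.
Season total = 831.6 DD.
Complete generations = ⌊831.6 / 122⌋ = 6.

6 generations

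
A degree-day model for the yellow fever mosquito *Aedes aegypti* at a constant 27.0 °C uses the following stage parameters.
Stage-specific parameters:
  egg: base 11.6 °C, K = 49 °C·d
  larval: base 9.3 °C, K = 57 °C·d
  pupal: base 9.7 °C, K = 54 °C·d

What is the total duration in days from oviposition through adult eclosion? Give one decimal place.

egg: 49 / (27.0 − 11.6) = 49 / 15.4 = 3.182 d.
larval: 57 / (27.0 − 9.3) = 57 / 17.7 = 3.220 d.
pupal: 54 / (27.0 − 9.7) = 54 / 17.3 = 3.121 d.
Sum = 9.524 ≈ 9.5 days.

9.5 days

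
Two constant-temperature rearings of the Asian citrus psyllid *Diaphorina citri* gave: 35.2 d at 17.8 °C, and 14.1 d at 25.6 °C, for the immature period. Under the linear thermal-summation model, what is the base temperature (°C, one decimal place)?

12.6 °C

Equal thermal constants: D₁(T₁ − T_b) = D₂(T₂ − T_b).
35.2·(17.8 − T_b) = 14.1·(25.6 − T_b)
T_b = (35.2·17.8 − 14.1·25.6) / (35.2 − 14.1) = 265.60 / 21.1 = 12.588 °C ≈ 12.6 °C.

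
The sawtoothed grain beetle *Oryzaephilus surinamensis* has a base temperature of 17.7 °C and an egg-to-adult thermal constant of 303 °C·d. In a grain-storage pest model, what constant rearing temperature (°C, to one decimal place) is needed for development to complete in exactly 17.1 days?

35.4 °C

Required daily accumulation = 303 / 17.1 = 17.719 DD/day.
T = T_base + 17.719 = 17.7 + 17.719 = 35.419 ≈ 35.4 °C.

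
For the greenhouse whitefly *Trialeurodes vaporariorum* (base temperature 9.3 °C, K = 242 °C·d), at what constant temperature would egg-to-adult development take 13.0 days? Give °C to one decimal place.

27.9 °C

Required daily accumulation = 242 / 13.0 = 18.615 DD/day.
T = T_base + 18.615 = 9.3 + 18.615 = 27.915 ≈ 27.9 °C.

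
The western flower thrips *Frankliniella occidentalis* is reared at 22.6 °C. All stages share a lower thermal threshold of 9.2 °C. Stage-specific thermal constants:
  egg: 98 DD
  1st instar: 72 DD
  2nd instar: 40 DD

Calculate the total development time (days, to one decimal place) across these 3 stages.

Daily accumulation at 22.6 °C = 22.6 − 9.2 = 13.4 DD/day.
Total K = 98 + 72 + 40 = 210 DD.
Total duration = 210 / 13.4 = 15.672 ≈ 15.7 days.

15.7 days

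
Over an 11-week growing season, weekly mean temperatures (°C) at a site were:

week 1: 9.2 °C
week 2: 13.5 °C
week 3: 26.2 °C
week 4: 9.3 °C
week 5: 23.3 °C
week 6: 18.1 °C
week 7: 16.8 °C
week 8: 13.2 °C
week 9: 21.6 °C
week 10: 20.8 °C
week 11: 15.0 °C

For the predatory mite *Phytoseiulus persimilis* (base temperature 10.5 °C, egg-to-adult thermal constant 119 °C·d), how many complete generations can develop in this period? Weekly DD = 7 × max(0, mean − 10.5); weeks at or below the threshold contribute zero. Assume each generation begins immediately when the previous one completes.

4 generations

Weekly DD (7 × max(0, T̄ − 10.5)): 0.0, 21.0, 109.9, 0.0, 89.6, 53.2, 44.1, 18.9, 77.7, 72.1, 31.5.
Season total = 518.0 DD.
Complete generations = ⌊518.0 / 119⌋ = 4.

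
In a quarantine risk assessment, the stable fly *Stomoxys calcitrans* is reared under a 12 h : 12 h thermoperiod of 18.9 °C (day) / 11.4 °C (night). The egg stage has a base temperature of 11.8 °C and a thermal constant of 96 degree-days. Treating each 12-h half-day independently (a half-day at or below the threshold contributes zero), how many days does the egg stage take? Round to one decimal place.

27.0 days

Day half: max(0, 18.9 − 11.8) × 0.5 = 7.1 × 0.5 = 3.55 DD.
Night half: max(0, 11.4 − 11.8) × 0.5 = 0.0 × 0.5 = 0.00 DD.
Per 24 h: 3.55 DD/day.
Duration = 96 / 3.55 = 27.042 ≈ 27.0 days.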